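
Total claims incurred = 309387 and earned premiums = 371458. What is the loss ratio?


Loss ratio = claims / premiums
= 309387 / 371458
= 0.8329


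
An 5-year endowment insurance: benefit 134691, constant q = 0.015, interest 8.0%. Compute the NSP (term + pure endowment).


Term component = 7846.5028
Pure endowment = 5_p_x * v^5 * benefit = 0.927217 * 0.680583 * 134691 = 84996.4823
NSP = 92842.9851


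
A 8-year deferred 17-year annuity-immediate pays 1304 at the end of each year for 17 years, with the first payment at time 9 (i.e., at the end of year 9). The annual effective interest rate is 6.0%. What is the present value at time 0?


PV at time 8 of the 17-year annuity-immediate:
a_n = 1304 * (1-(1+0.06)^(-17))/0.06 = 13662.3466
Discount back 8 years to time 0:
PV = 13662.3466 * (1+0.06)^(-8)
= 13662.3466 * 0.627412
= 8571.9253


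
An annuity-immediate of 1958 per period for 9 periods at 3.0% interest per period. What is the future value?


FV = PMT * ((1+i)^n - 1) / i
= 1958 * ((1.03)^9 - 1) / 0.03
= 1958 * (1.304773 - 1) / 0.03
= 19891.5298


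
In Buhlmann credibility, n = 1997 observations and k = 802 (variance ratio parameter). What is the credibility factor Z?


Z = n / (n + k)
= 1997 / (1997 + 802)
= 1997 / 2799
= 0.7135


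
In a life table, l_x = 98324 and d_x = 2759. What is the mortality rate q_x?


q_x = d_x / l_x
= 2759 / 98324
= 0.0281


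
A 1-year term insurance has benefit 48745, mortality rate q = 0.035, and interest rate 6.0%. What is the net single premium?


NSP = benefit * q * v
v = 1/(1+i) = 0.943396
NSP = 48745 * 0.035 * 0.943396
= 1609.5047


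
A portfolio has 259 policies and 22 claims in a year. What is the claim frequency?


frequency = claims / policies
= 22 / 259
= 0.0849


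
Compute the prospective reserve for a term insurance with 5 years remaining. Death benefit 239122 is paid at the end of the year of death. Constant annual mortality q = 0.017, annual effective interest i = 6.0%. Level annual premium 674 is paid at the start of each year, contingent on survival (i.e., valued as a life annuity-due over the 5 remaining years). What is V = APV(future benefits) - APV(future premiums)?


v = 1/(1+i) = 0.943396
APV(future benefits) per unit = sum_{k=0}^{4} k_p_x * q * v^(k+1) = 0.069355
APV(future benefits) = 239122 * 0.069355 = 16584.2136
Life annuity-due factor ä_{x:5} = sum_{k=0}^{4} k_p_x * v^k = 4.324464
APV(future premiums) = 674 * 4.324464 = 2914.6888
V = 16584.2136 - 2914.6888
= 13669.5249


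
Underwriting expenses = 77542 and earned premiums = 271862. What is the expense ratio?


Expense ratio = expenses / premiums
= 77542 / 271862
= 0.2852


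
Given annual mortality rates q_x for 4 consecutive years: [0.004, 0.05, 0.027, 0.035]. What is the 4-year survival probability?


p_k = 1 - q_k for each year
Survival = product of (1 - q_k)
= 0.996 * 0.95 * 0.973 * 0.965
= 0.8884


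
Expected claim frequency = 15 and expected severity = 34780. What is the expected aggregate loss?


E[S] = E[N] * E[X]
= 15 * 34780
= 521700


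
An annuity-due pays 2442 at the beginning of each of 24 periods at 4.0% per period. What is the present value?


PV_due = PMT * (1-(1+i)^(-n))/i * (1+i)
PV_immediate = 37233.084
PV_due = 37233.084 * 1.04
= 38722.4074


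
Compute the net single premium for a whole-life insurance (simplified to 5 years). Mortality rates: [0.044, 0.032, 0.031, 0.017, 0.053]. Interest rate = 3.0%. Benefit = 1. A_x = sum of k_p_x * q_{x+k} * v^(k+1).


v = 0.970874
Year 0: k_p_x=1.0, q=0.044, term=0.042718
Year 1: k_p_x=0.956, q=0.032, term=0.028836
Year 2: k_p_x=0.925408, q=0.031, term=0.026253
Year 3: k_p_x=0.89672, q=0.017, term=0.013544
Year 4: k_p_x=0.881476, q=0.053, term=0.0403
A_x = 0.1517


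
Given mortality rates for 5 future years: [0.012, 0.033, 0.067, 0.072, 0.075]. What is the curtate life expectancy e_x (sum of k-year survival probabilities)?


e_x = sum_{k=1}^{n} k_p_x
k_p_x values:
  1_p_x = 0.988
  2_p_x = 0.955396
  3_p_x = 0.891384
  4_p_x = 0.827205
  5_p_x = 0.765164
e_x = 4.4271


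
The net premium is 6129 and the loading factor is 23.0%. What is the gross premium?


Gross = net * (1 + loading)
= 6129 * (1 + 0.23)
= 6129 * 1.23
= 7538.67


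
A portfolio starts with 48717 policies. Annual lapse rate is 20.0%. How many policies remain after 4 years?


remaining = initial * (1 - lapse)^years
= 48717 * (1 - 0.2)^4
= 48717 * 0.4096
= 19954.4832


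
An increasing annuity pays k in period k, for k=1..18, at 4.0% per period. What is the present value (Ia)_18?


(Ia)_n = sum_{k=1}^{n} k * v^k, v = 1/(1+i)
v = 0.961538
Sum computed term by term:
(Ia)_18 = 107.0091


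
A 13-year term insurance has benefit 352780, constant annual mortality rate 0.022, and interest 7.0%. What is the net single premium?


NSP = benefit * sum_{k=0}^{n-1} k_p_x * q * v^(k+1)
With constant q=0.022, v=0.934579
Sum = 0.16482
NSP = 352780 * 0.16482
= 58145.136


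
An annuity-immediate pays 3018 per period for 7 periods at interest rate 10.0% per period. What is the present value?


PV = PMT * (1 - (1+i)^(-n)) / i
= 3018 * (1 - (1+0.1)^(-7)) / 0.1
= 3018 * (1 - 0.513158) / 0.1
= 3018 * 4.868419
= 14692.888


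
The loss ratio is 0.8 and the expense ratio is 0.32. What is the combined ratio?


Combined ratio = loss ratio + expense ratio
= 0.8 + 0.32
= 1.12


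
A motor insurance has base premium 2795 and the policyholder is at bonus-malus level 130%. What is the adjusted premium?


adjusted = base * BM_level / 100
= 2795 * 130 / 100
= 2795 * 1.3
= 3633.5


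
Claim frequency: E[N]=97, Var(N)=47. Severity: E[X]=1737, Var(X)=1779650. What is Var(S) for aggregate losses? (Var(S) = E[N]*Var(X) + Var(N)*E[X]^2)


Var(S) = E[N]*Var(X) + Var(N)*E[X]^2
= 97*1779650 + 47*1737^2
= 172626050 + 141806943
= 3.1443e+08


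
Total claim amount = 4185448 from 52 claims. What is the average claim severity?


severity = total / number
= 4185448 / 52
= 80489.3846


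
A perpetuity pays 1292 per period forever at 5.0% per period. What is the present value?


PV = PMT / i
= 1292 / 0.05
= 25840.0


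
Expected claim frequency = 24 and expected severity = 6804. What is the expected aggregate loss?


E[S] = E[N] * E[X]
= 24 * 6804
= 163296


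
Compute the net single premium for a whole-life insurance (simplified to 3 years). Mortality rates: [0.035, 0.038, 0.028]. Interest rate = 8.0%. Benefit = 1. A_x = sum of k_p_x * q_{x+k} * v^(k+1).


v = 0.925926
Year 0: k_p_x=1.0, q=0.035, term=0.032407
Year 1: k_p_x=0.965, q=0.038, term=0.031439
Year 2: k_p_x=0.92833, q=0.028, term=0.020634
A_x = 0.0845


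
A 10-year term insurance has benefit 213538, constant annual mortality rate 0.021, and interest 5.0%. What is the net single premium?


NSP = benefit * sum_{k=0}^{n-1} k_p_x * q * v^(k+1)
With constant q=0.021, v=0.952381
Sum = 0.148918
NSP = 213538 * 0.148918
= 31799.5607


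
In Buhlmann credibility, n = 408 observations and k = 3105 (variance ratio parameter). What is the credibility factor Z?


Z = n / (n + k)
= 408 / (408 + 3105)
= 408 / 3513
= 0.1161


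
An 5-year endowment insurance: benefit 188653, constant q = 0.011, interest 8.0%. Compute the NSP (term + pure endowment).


Term component = 8119.0824
Pure endowment = 5_p_x * v^5 * benefit = 0.946197 * 0.680583 * 188653 = 121486.0457
NSP = 129605.1281


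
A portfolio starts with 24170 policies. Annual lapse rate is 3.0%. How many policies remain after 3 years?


remaining = initial * (1 - lapse)^years
= 24170 * (1 - 0.03)^3
= 24170 * 0.912673
= 22059.3064


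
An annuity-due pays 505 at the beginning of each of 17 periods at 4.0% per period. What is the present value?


PV_due = PMT * (1-(1+i)^(-n))/i * (1+i)
PV_immediate = 6143.6628
PV_due = 6143.6628 * 1.04
= 6389.4093


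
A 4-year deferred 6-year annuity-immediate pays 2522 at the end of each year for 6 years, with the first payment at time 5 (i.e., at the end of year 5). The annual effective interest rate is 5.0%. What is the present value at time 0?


PV at time 4 of the 6-year annuity-immediate:
a_n = 2522 * (1-(1+0.05)^(-6))/0.05 = 12800.8954
Discount back 4 years to time 0:
PV = 12800.8954 * (1+0.05)^(-4)
= 12800.8954 * 0.822702
= 10531.3283


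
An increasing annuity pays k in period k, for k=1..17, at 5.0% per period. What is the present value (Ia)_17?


(Ia)_n = sum_{k=1}^{n} k * v^k, v = 1/(1+i)
v = 0.952381
Sum computed term by term:
(Ia)_17 = 88.4145


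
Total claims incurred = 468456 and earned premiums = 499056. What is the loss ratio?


Loss ratio = claims / premiums
= 468456 / 499056
= 0.9387


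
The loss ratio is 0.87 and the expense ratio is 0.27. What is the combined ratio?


Combined ratio = loss ratio + expense ratio
= 0.87 + 0.27
= 1.14


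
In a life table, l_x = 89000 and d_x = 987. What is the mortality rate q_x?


q_x = d_x / l_x
= 987 / 89000
= 0.0111


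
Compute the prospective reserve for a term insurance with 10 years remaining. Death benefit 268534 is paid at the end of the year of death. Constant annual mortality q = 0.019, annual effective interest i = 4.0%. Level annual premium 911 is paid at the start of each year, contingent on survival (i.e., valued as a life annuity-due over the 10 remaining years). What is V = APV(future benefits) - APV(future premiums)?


v = 1/(1+i) = 0.961538
APV(future benefits) per unit = sum_{k=0}^{9} k_p_x * q * v^(k+1) = 0.142454
APV(future benefits) = 268534 * 0.142454 = 38253.6815
Life annuity-due factor ä_{x:10} = sum_{k=0}^{9} k_p_x * v^k = 7.79747
APV(future premiums) = 911 * 7.79747 = 7103.4949
V = 38253.6815 - 7103.4949
= 31150.1866


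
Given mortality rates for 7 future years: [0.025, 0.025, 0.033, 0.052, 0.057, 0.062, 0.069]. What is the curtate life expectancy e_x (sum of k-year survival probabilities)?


e_x = sum_{k=1}^{n} k_p_x
k_p_x values:
  1_p_x = 0.975
  2_p_x = 0.950625
  3_p_x = 0.919254
  4_p_x = 0.871453
  5_p_x = 0.82178
  6_p_x = 0.77083
  7_p_x = 0.717643
e_x = 6.0266


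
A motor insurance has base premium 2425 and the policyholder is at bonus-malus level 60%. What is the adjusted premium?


adjusted = base * BM_level / 100
= 2425 * 60 / 100
= 2425 * 0.6
= 1455.0


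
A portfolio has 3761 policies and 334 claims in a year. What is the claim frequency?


frequency = claims / policies
= 334 / 3761
= 0.0888


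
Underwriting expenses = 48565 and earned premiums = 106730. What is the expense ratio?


Expense ratio = expenses / premiums
= 48565 / 106730
= 0.455


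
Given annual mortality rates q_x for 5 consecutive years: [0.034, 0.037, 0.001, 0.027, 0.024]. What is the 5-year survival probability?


p_k = 1 - q_k for each year
Survival = product of (1 - q_k)
= 0.966 * 0.963 * 0.999 * 0.973 * 0.976
= 0.8825


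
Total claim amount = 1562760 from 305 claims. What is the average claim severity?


severity = total / number
= 1562760 / 305
= 5123.8033


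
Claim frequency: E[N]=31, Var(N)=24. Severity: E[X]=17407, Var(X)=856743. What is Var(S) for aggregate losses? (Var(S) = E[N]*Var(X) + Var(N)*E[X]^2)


Var(S) = E[N]*Var(X) + Var(N)*E[X]^2
= 31*856743 + 24*17407^2
= 26559033 + 7272087576
= 7.2986e+09


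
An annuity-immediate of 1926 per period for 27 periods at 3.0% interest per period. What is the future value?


FV = PMT * ((1+i)^n - 1) / i
= 1926 * ((1.03)^27 - 1) / 0.03
= 1926 * (2.221289 - 1) / 0.03
= 78406.7542


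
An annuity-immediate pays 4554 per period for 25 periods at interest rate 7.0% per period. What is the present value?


PV = PMT * (1 - (1+i)^(-n)) / i
= 4554 * (1 - (1+0.07)^(-25)) / 0.07
= 4554 * (1 - 0.184249) / 0.07
= 4554 * 11.653583
= 53070.4178


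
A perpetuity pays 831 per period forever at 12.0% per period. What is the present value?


PV = PMT / i
= 831 / 0.12
= 6925.0


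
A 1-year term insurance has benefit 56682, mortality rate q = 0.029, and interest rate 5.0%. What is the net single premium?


NSP = benefit * q * v
v = 1/(1+i) = 0.952381
NSP = 56682 * 0.029 * 0.952381
= 1565.5029


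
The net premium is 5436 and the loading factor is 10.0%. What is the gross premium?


Gross = net * (1 + loading)
= 5436 * (1 + 0.1)
= 5436 * 1.1
= 5979.6


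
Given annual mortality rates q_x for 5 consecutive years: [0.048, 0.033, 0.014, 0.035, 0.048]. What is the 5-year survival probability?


p_k = 1 - q_k for each year
Survival = product of (1 - q_k)
= 0.952 * 0.967 * 0.986 * 0.965 * 0.952
= 0.8339


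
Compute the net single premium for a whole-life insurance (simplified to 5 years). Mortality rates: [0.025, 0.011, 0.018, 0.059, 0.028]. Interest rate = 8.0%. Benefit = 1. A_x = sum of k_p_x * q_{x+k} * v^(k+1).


v = 0.925926
Year 0: k_p_x=1.0, q=0.025, term=0.023148
Year 1: k_p_x=0.975, q=0.011, term=0.009195
Year 2: k_p_x=0.964275, q=0.018, term=0.013779
Year 3: k_p_x=0.946918, q=0.059, term=0.041065
Year 4: k_p_x=0.89105, q=0.028, term=0.01698
A_x = 0.1042


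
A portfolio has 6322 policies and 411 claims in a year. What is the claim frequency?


frequency = claims / policies
= 411 / 6322
= 0.065


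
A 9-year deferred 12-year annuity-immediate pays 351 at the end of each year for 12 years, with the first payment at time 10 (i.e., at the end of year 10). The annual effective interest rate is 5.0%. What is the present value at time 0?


PV at time 9 of the 12-year annuity-immediate:
a_n = 351 * (1-(1+0.05)^(-12))/0.05 = 3111.0013
Discount back 9 years to time 0:
PV = 3111.0013 * (1+0.05)^(-9)
= 3111.0013 * 0.644609
= 2005.3792


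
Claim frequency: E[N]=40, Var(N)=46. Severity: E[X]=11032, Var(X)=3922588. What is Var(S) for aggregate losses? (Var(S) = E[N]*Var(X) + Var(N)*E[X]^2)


Var(S) = E[N]*Var(X) + Var(N)*E[X]^2
= 40*3922588 + 46*11032^2
= 156903520 + 5598431104
= 5.7553e+09


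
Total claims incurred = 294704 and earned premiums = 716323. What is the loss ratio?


Loss ratio = claims / premiums
= 294704 / 716323
= 0.4114


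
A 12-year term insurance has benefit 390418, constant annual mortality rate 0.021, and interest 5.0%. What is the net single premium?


NSP = benefit * sum_{k=0}^{n-1} k_p_x * q * v^(k+1)
With constant q=0.021, v=0.952381
Sum = 0.168107
NSP = 390418 * 0.168107
= 65631.9067


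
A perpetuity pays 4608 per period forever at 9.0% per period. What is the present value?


PV = PMT / i
= 4608 / 0.09
= 51200.0


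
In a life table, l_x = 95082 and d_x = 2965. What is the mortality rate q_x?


q_x = d_x / l_x
= 2965 / 95082
= 0.0312


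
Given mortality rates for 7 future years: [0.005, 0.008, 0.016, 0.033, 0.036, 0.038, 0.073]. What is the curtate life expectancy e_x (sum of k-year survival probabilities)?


e_x = sum_{k=1}^{n} k_p_x
k_p_x values:
  1_p_x = 0.995
  2_p_x = 0.98704
  3_p_x = 0.971247
  4_p_x = 0.939196
  5_p_x = 0.905385
  6_p_x = 0.87098
  7_p_x = 0.807399
e_x = 6.4762


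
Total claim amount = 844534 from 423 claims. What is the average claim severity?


severity = total / number
= 844534 / 423
= 1996.5343


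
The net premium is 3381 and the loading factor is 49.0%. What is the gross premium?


Gross = net * (1 + loading)
= 3381 * (1 + 0.49)
= 3381 * 1.49
= 5037.69


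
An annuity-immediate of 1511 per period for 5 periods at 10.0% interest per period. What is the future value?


FV = PMT * ((1+i)^n - 1) / i
= 1511 * ((1.1)^5 - 1) / 0.1
= 1511 * (1.61051 - 1) / 0.1
= 9224.8061


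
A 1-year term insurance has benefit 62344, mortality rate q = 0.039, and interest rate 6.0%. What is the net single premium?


NSP = benefit * q * v
v = 1/(1+i) = 0.943396
NSP = 62344 * 0.039 * 0.943396
= 2293.7887


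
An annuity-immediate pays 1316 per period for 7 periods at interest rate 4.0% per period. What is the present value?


PV = PMT * (1 - (1+i)^(-n)) / i
= 1316 * (1 - (1+0.04)^(-7)) / 0.04
= 1316 * (1 - 0.759918) / 0.04
= 1316 * 6.002055
= 7898.7039


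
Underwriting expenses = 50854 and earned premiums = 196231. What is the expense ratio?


Expense ratio = expenses / premiums
= 50854 / 196231
= 0.2592


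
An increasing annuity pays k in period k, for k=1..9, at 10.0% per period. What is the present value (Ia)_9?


(Ia)_n = sum_{k=1}^{n} k * v^k, v = 1/(1+i)
v = 0.909091
Sum computed term by term:
(Ia)_9 = 25.1805


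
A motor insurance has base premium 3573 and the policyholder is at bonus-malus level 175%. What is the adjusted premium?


adjusted = base * BM_level / 100
= 3573 * 175 / 100
= 3573 * 1.75
= 6252.75


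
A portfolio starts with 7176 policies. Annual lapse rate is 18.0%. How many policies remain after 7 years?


remaining = initial * (1 - lapse)^years
= 7176 * (1 - 0.18)^7
= 7176 * 0.249285
= 1788.8725


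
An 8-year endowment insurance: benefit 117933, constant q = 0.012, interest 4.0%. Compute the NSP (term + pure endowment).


Term component = 9160.1165
Pure endowment = 8_p_x * v^8 * benefit = 0.907937 * 0.73069 * 117933 = 78239.1617
NSP = 87399.2782


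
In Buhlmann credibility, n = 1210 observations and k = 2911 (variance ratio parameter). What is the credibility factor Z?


Z = n / (n + k)
= 1210 / (1210 + 2911)
= 1210 / 4121
= 0.2936


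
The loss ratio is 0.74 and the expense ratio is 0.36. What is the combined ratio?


Combined ratio = loss ratio + expense ratio
= 0.74 + 0.36
= 1.1


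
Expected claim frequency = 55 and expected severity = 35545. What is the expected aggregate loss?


E[S] = E[N] * E[X]
= 55 * 35545
= 1.9550e+06


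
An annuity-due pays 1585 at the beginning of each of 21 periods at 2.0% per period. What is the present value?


PV_due = PMT * (1-(1+i)^(-n))/i * (1+i)
PV_immediate = 26962.7665
PV_due = 26962.7665 * 1.02
= 27502.0219


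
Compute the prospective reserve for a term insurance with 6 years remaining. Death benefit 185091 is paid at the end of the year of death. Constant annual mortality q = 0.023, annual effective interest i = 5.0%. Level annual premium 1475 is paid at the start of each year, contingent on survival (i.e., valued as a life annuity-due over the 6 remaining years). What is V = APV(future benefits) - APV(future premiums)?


v = 1/(1+i) = 0.952381
APV(future benefits) per unit = sum_{k=0}^{5} k_p_x * q * v^(k+1) = 0.110595
APV(future benefits) = 185091 * 0.110595 = 20470.1786
Life annuity-due factor ä_{x:6} = sum_{k=0}^{5} k_p_x * v^k = 5.048912
APV(future premiums) = 1475 * 5.048912 = 7447.1451
V = 20470.1786 - 7447.1451
= 13023.0335


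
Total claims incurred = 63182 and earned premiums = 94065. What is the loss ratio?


Loss ratio = claims / premiums
= 63182 / 94065
= 0.6717


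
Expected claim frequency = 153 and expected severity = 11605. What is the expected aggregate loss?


E[S] = E[N] * E[X]
= 153 * 11605
= 1.7756e+06


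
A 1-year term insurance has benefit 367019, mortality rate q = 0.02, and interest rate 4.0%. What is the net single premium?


NSP = benefit * q * v
v = 1/(1+i) = 0.961538
NSP = 367019 * 0.02 * 0.961538
= 7058.0577


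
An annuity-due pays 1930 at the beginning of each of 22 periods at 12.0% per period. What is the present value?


PV_due = PMT * (1-(1+i)^(-n))/i * (1+i)
PV_immediate = 14754.1663
PV_due = 14754.1663 * 1.12
= 16524.6662


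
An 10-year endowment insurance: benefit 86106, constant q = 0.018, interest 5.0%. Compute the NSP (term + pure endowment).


Term component = 11124.1609
Pure endowment = 10_p_x * v^10 * benefit = 0.833902 * 0.613913 * 86106 = 44081.3922
NSP = 55205.5531


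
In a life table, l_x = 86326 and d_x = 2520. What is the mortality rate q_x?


q_x = d_x / l_x
= 2520 / 86326
= 0.0292


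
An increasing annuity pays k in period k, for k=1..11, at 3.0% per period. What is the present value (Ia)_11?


(Ia)_n = sum_{k=1}^{n} k * v^k, v = 1/(1+i)
v = 0.970874
Sum computed term by term:
(Ia)_11 = 52.7856


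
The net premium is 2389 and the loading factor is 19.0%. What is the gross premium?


Gross = net * (1 + loading)
= 2389 * (1 + 0.19)
= 2389 * 1.19
= 2842.91


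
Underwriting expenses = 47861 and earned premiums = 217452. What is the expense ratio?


Expense ratio = expenses / premiums
= 47861 / 217452
= 0.2201


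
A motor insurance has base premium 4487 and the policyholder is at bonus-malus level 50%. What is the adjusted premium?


adjusted = base * BM_level / 100
= 4487 * 50 / 100
= 4487 * 0.5
= 2243.5


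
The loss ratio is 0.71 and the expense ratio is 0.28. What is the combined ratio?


Combined ratio = loss ratio + expense ratio
= 0.71 + 0.28
= 0.99


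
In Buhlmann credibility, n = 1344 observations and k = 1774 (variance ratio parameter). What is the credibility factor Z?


Z = n / (n + k)
= 1344 / (1344 + 1774)
= 1344 / 3118
= 0.431


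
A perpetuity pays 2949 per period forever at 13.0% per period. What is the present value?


PV = PMT / i
= 2949 / 0.13
= 22684.6154


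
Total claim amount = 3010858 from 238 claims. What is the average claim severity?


severity = total / number
= 3010858 / 238
= 12650.6639


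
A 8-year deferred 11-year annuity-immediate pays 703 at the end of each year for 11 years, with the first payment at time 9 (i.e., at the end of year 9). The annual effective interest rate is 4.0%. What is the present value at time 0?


PV at time 8 of the 11-year annuity-immediate:
a_n = 703 * (1-(1+0.04)^(-11))/0.04 = 6158.6151
Discount back 8 years to time 0:
PV = 6158.6151 * (1+0.04)^(-8)
= 6158.6151 * 0.73069
= 4500.0398


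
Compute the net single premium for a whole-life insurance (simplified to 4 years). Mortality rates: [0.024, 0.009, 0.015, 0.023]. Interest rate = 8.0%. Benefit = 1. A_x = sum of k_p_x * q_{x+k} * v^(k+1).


v = 0.925926
Year 0: k_p_x=1.0, q=0.024, term=0.022222
Year 1: k_p_x=0.976, q=0.009, term=0.007531
Year 2: k_p_x=0.967216, q=0.015, term=0.011517
Year 3: k_p_x=0.952708, q=0.023, term=0.016106
A_x = 0.0574


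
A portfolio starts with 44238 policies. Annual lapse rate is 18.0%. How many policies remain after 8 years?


remaining = initial * (1 - lapse)^years
= 44238 * (1 - 0.18)^8
= 44238 * 0.204414
= 9042.8703


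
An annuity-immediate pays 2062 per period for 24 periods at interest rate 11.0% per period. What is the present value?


PV = PMT * (1 - (1+i)^(-n)) / i
= 2062 * (1 - (1+0.11)^(-24)) / 0.11
= 2062 * (1 - 0.081705) / 0.11
= 2062 * 8.348137
= 17213.8576


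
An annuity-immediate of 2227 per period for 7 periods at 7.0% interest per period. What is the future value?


FV = PMT * ((1+i)^n - 1) / i
= 2227 * ((1.07)^7 - 1) / 0.07
= 2227 * (1.605781 - 1) / 0.07
= 19272.505


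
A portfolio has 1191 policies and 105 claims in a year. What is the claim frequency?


frequency = claims / policies
= 105 / 1191
= 0.0882


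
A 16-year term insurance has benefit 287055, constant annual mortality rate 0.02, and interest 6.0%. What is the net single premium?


NSP = benefit * sum_{k=0}^{n-1} k_p_x * q * v^(k+1)
With constant q=0.02, v=0.943396
Sum = 0.17877
NSP = 287055 * 0.17877
= 51316.8021


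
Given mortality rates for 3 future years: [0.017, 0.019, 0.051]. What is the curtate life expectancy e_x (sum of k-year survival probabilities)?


e_x = sum_{k=1}^{n} k_p_x
k_p_x values:
  1_p_x = 0.983
  2_p_x = 0.964323
  3_p_x = 0.915143
e_x = 2.8625


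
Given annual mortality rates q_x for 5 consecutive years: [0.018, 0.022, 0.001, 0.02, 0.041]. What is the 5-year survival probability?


p_k = 1 - q_k for each year
Survival = product of (1 - q_k)
= 0.982 * 0.978 * 0.999 * 0.98 * 0.959
= 0.9017


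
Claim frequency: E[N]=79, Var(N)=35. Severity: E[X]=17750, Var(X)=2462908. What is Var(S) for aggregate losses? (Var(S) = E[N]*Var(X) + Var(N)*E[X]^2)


Var(S) = E[N]*Var(X) + Var(N)*E[X]^2
= 79*2462908 + 35*17750^2
= 194569732 + 11027187500
= 1.1222e+10


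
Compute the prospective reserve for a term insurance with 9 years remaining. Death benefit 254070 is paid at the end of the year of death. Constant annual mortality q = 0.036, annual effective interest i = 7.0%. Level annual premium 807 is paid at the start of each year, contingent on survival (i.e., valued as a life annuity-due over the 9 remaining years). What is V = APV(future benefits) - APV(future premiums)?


v = 1/(1+i) = 0.934579
APV(future benefits) per unit = sum_{k=0}^{8} k_p_x * q * v^(k+1) = 0.206811
APV(future benefits) = 254070 * 0.206811 = 52544.4865
Life annuity-due factor ä_{x:9} = sum_{k=0}^{8} k_p_x * v^k = 6.146884
APV(future premiums) = 807 * 6.146884 = 4960.5357
V = 52544.4865 - 4960.5357
= 47583.9509


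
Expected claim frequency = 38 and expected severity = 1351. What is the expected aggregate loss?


E[S] = E[N] * E[X]
= 38 * 1351
= 51338


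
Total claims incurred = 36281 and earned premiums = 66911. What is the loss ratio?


Loss ratio = claims / premiums
= 36281 / 66911
= 0.5422


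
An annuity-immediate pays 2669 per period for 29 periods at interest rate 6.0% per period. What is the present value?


PV = PMT * (1 - (1+i)^(-n)) / i
= 2669 * (1 - (1+0.06)^(-29)) / 0.06
= 2669 * (1 - 0.184557) / 0.06
= 2669 * 13.590721
= 36273.6344


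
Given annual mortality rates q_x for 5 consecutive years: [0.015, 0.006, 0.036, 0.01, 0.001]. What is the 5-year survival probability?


p_k = 1 - q_k for each year
Survival = product of (1 - q_k)
= 0.985 * 0.994 * 0.964 * 0.99 * 0.999
= 0.9335


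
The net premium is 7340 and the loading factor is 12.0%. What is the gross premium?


Gross = net * (1 + loading)
= 7340 * (1 + 0.12)
= 7340 * 1.12
= 8220.8


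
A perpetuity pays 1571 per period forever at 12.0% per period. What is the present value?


PV = PMT / i
= 1571 / 0.12
= 13091.6667


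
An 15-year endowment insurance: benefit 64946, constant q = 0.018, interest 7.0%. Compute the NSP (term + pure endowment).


Term component = 9617.8567
Pure endowment = 15_p_x * v^15 * benefit = 0.761504 * 0.362446 * 64946 = 17925.3672
NSP = 27543.2239


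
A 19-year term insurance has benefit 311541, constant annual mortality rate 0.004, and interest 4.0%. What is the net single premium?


NSP = benefit * sum_{k=0}^{n-1} k_p_x * q * v^(k+1)
With constant q=0.004, v=0.961538
Sum = 0.050924
NSP = 311541 * 0.050924
= 15864.8218


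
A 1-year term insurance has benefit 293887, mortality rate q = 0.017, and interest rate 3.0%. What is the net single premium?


NSP = benefit * q * v
v = 1/(1+i) = 0.970874
NSP = 293887 * 0.017 * 0.970874
= 4850.5621


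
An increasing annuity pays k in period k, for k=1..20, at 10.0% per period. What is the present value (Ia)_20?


(Ia)_n = sum_{k=1}^{n} k * v^k, v = 1/(1+i)
v = 0.909091
Sum computed term by term:
(Ia)_20 = 63.9205


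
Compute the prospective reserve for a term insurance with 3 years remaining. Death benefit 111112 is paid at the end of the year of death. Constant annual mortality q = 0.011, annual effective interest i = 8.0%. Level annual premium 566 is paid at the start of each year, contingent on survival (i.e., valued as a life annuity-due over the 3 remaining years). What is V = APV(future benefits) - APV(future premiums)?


v = 1/(1+i) = 0.925926
APV(future benefits) per unit = sum_{k=0}^{2} k_p_x * q * v^(k+1) = 0.028053
APV(future benefits) = 111112 * 0.028053 = 3117.0558
Life annuity-due factor ä_{x:3} = sum_{k=0}^{2} k_p_x * v^k = 2.754322
APV(future premiums) = 566 * 2.754322 = 1558.9462
V = 3117.0558 - 1558.9462
= 1558.1097


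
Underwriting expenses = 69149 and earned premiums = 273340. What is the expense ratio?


Expense ratio = expenses / premiums
= 69149 / 273340
= 0.253


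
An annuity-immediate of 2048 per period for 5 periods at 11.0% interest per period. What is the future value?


FV = PMT * ((1+i)^n - 1) / i
= 2048 * ((1.11)^5 - 1) / 0.11
= 2048 * (1.685058 - 1) / 0.11
= 12754.5373


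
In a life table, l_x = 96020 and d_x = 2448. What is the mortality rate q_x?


q_x = d_x / l_x
= 2448 / 96020
= 0.0255


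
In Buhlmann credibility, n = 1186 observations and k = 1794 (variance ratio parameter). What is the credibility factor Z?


Z = n / (n + k)
= 1186 / (1186 + 1794)
= 1186 / 2980
= 0.398


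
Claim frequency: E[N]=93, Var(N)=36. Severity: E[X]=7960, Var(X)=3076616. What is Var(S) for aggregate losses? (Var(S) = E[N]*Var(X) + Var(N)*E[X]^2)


Var(S) = E[N]*Var(X) + Var(N)*E[X]^2
= 93*3076616 + 36*7960^2
= 286125288 + 2281017600
= 2.5671e+09


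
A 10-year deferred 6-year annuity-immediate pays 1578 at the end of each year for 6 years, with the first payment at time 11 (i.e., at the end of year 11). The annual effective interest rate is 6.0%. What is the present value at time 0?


PV at time 10 of the 6-year annuity-immediate:
a_n = 1578 * (1-(1+0.06)^(-6))/0.06 = 7759.5378
Discount back 10 years to time 0:
PV = 7759.5378 * (1+0.06)^(-10)
= 7759.5378 * 0.558395
= 4332.8854


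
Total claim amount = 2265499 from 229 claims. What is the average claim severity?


severity = total / number
= 2265499 / 229
= 9893.0087


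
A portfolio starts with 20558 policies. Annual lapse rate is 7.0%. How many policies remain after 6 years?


remaining = initial * (1 - lapse)^years
= 20558 * (1 - 0.07)^6
= 20558 * 0.64699
= 13300.8242


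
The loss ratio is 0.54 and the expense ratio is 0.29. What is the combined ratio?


Combined ratio = loss ratio + expense ratio
= 0.54 + 0.29
= 0.83


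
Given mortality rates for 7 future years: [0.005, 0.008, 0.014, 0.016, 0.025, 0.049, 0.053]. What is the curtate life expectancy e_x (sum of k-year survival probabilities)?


e_x = sum_{k=1}^{n} k_p_x
k_p_x values:
  1_p_x = 0.995
  2_p_x = 0.98704
  3_p_x = 0.973221
  4_p_x = 0.95765
  5_p_x = 0.933709
  6_p_x = 0.887957
  7_p_x = 0.840895
e_x = 6.5755


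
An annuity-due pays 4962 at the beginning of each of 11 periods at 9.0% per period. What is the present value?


PV_due = PMT * (1-(1+i)^(-n))/i * (1+i)
PV_immediate = 33767.3555
PV_due = 33767.3555 * 1.09
= 36806.4175


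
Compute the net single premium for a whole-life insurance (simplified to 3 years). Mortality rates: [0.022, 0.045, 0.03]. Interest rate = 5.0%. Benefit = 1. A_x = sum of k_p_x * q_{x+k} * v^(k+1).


v = 0.952381
Year 0: k_p_x=1.0, q=0.022, term=0.020952
Year 1: k_p_x=0.978, q=0.045, term=0.039918
Year 2: k_p_x=0.93399, q=0.03, term=0.024204
A_x = 0.0851


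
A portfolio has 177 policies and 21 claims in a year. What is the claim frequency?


frequency = claims / policies
= 21 / 177
= 0.1186


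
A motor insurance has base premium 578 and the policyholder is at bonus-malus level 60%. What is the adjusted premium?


adjusted = base * BM_level / 100
= 578 * 60 / 100
= 578 * 0.6
= 346.8


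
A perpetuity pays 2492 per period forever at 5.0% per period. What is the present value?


PV = PMT / i
= 2492 / 0.05
= 49840.0


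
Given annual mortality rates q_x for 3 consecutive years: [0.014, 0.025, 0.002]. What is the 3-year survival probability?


p_k = 1 - q_k for each year
Survival = product of (1 - q_k)
= 0.986 * 0.975 * 0.998
= 0.9594


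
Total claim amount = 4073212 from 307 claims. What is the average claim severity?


severity = total / number
= 4073212 / 307
= 13267.7915


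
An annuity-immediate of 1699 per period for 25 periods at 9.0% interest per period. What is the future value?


FV = PMT * ((1+i)^n - 1) / i
= 1699 * ((1.09)^25 - 1) / 0.09
= 1699 * (8.623081 - 1) / 0.09
= 143906.8227


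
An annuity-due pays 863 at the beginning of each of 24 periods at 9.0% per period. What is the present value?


PV_due = PMT * (1-(1+i)^(-n))/i * (1+i)
PV_immediate = 8376.806
PV_due = 8376.806 * 1.09
= 9130.7185


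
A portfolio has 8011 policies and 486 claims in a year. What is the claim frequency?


frequency = claims / policies
= 486 / 8011
= 0.0607


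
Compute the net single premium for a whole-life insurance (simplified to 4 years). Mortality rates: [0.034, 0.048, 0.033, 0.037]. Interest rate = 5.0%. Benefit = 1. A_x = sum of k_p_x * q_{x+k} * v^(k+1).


v = 0.952381
Year 0: k_p_x=1.0, q=0.034, term=0.032381
Year 1: k_p_x=0.966, q=0.048, term=0.042057
Year 2: k_p_x=0.919632, q=0.033, term=0.026216
Year 3: k_p_x=0.889284, q=0.037, term=0.02707
A_x = 0.1277


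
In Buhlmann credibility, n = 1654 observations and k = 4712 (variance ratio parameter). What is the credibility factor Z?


Z = n / (n + k)
= 1654 / (1654 + 4712)
= 1654 / 6366
= 0.2598


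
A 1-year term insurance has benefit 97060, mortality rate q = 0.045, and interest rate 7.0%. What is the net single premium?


NSP = benefit * q * v
v = 1/(1+i) = 0.934579
NSP = 97060 * 0.045 * 0.934579
= 4081.9626


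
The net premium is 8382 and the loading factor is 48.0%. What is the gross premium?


Gross = net * (1 + loading)
= 8382 * (1 + 0.48)
= 8382 * 1.48
= 12405.36


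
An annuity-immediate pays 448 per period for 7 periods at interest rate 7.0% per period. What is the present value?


PV = PMT * (1 - (1+i)^(-n)) / i
= 448 * (1 - (1+0.07)^(-7)) / 0.07
= 448 * (1 - 0.62275) / 0.07
= 448 * 5.389289
= 2414.4017


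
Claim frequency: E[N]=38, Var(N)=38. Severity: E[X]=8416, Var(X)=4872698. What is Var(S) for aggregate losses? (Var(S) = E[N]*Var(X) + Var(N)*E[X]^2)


Var(S) = E[N]*Var(X) + Var(N)*E[X]^2
= 38*4872698 + 38*8416^2
= 185162524 + 2691504128
= 2.8767e+09


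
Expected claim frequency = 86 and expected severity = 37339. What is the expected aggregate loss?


E[S] = E[N] * E[X]
= 86 * 37339
= 3.2112e+06


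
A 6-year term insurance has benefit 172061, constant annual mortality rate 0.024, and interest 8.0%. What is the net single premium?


NSP = benefit * sum_{k=0}^{n-1} k_p_x * q * v^(k+1)
With constant q=0.024, v=0.925926
Sum = 0.10507
NSP = 172061 * 0.10507
= 18078.3668


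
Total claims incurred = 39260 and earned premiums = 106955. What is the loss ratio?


Loss ratio = claims / premiums
= 39260 / 106955
= 0.3671


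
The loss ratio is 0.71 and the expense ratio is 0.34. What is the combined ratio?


Combined ratio = loss ratio + expense ratio
= 0.71 + 0.34
= 1.05


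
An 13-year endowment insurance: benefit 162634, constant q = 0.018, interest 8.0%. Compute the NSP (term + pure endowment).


Term component = 21197.9729
Pure endowment = 13_p_x * v^13 * benefit = 0.789677 * 0.367698 * 162634 = 47222.8141
NSP = 68420.787


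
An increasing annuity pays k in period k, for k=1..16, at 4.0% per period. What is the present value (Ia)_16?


(Ia)_n = sum_{k=1}^{n} k * v^k, v = 1/(1+i)
v = 0.961538
Sum computed term by term:
(Ia)_16 = 89.3964


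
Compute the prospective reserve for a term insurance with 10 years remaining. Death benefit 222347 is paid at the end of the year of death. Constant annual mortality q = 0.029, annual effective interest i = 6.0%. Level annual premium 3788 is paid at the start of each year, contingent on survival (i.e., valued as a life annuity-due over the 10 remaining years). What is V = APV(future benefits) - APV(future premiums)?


v = 1/(1+i) = 0.943396
APV(future benefits) per unit = sum_{k=0}^{9} k_p_x * q * v^(k+1) = 0.19028
APV(future benefits) = 222347 * 0.19028 = 42308.0873
Life annuity-due factor ä_{x:10} = sum_{k=0}^{9} k_p_x * v^k = 6.955046
APV(future premiums) = 3788 * 6.955046 = 26345.713
V = 42308.0873 - 26345.713
= 15962.3744


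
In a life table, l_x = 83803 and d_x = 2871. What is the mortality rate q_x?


q_x = d_x / l_x
= 2871 / 83803
= 0.0343


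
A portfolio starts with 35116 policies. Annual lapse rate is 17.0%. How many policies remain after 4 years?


remaining = initial * (1 - lapse)^years
= 35116 * (1 - 0.17)^4
= 35116 * 0.474583
= 16665.464


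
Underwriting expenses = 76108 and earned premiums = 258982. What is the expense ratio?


Expense ratio = expenses / premiums
= 76108 / 258982
= 0.2939


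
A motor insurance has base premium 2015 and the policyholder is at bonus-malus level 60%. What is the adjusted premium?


adjusted = base * BM_level / 100
= 2015 * 60 / 100
= 2015 * 0.6
= 1209.0


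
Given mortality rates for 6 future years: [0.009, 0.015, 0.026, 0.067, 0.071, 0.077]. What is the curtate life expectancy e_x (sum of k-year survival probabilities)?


e_x = sum_{k=1}^{n} k_p_x
k_p_x values:
  1_p_x = 0.991
  2_p_x = 0.976135
  3_p_x = 0.950755
  4_p_x = 0.887055
  5_p_x = 0.824074
  6_p_x = 0.76062
e_x = 5.3896


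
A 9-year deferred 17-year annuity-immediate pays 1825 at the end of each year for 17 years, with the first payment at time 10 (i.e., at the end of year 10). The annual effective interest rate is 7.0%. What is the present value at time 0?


PV at time 9 of the 17-year annuity-immediate:
a_n = 1825 * (1-(1+0.07)^(-17))/0.07 = 17817.882
Discount back 9 years to time 0:
PV = 17817.882 * (1+0.07)^(-9)
= 17817.882 * 0.543934
= 9691.7472


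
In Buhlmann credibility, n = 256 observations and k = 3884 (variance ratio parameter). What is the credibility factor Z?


Z = n / (n + k)
= 256 / (256 + 3884)
= 256 / 4140
= 0.0618


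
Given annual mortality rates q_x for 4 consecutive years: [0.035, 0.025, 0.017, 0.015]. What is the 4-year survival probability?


p_k = 1 - q_k for each year
Survival = product of (1 - q_k)
= 0.965 * 0.975 * 0.983 * 0.985
= 0.911


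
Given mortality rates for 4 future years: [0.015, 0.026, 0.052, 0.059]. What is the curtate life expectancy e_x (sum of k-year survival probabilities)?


e_x = sum_{k=1}^{n} k_p_x
k_p_x values:
  1_p_x = 0.985
  2_p_x = 0.95939
  3_p_x = 0.909502
  4_p_x = 0.855841
e_x = 3.7097


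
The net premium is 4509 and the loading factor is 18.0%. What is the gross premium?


Gross = net * (1 + loading)
= 4509 * (1 + 0.18)
= 4509 * 1.18
= 5320.62


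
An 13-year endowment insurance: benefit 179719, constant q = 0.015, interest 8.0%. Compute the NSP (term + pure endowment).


Term component = 19803.8619
Pure endowment = 13_p_x * v^13 * benefit = 0.82162 * 0.367698 * 179719 = 54294.5413
NSP = 74098.4032


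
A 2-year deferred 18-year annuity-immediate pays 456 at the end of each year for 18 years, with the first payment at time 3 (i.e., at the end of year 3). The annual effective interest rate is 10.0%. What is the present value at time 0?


PV at time 2 of the 18-year annuity-immediate:
a_n = 456 * (1-(1+0.1)^(-18))/0.1 = 3739.8439
Discount back 2 years to time 0:
PV = 3739.8439 * (1+0.1)^(-2)
= 3739.8439 * 0.826446
= 3090.7801


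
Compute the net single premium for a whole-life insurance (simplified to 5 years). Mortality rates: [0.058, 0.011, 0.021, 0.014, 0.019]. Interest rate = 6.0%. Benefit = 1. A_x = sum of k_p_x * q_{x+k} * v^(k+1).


v = 0.943396
Year 0: k_p_x=1.0, q=0.058, term=0.054717
Year 1: k_p_x=0.942, q=0.011, term=0.009222
Year 2: k_p_x=0.931638, q=0.021, term=0.016427
Year 3: k_p_x=0.912074, q=0.014, term=0.010114
Year 4: k_p_x=0.899305, q=0.019, term=0.012768
A_x = 0.1032


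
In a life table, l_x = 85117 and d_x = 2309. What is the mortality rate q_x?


q_x = d_x / l_x
= 2309 / 85117
= 0.0271


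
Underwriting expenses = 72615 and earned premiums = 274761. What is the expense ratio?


Expense ratio = expenses / premiums
= 72615 / 274761
= 0.2643


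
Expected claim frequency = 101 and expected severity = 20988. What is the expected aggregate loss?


E[S] = E[N] * E[X]
= 101 * 20988
= 2.1198e+06


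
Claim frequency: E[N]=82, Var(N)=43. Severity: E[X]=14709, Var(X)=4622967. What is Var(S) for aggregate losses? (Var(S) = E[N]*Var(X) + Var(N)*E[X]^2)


Var(S) = E[N]*Var(X) + Var(N)*E[X]^2
= 82*4622967 + 43*14709^2
= 379083294 + 9303251283
= 9.6823e+09


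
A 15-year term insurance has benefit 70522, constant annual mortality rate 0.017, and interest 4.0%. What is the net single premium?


NSP = benefit * sum_{k=0}^{n-1} k_p_x * q * v^(k+1)
With constant q=0.017, v=0.961538
Sum = 0.170196
NSP = 70522 * 0.170196
= 12002.5941
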